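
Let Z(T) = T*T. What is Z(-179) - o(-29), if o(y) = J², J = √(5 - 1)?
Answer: 32037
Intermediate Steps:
J = 2 (J = √4 = 2)
Z(T) = T²
o(y) = 4 (o(y) = 2² = 4)
Z(-179) - o(-29) = (-179)² - 1*4 = 32041 - 4 = 32037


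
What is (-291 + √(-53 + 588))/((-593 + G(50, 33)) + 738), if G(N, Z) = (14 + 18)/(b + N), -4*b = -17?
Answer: -21049/10531 + 217*√535/31593 ≈ -1.8399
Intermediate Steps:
b = 17/4 (b = -¼*(-17) = 17/4 ≈ 4.2500)
G(N, Z) = 32/(17/4 + N) (G(N, Z) = (14 + 18)/(17/4 + N) = 32/(17/4 + N))
(-291 + √(-53 + 588))/((-593 + G(50, 33)) + 738) = (-291 + √(-53 + 588))/((-593 + 128/(17 + 4*50)) + 738) = (-291 + √535)/((-593 + 128/(17 + 200)) + 738) = (-291 + √535)/((-593 + 128/217) + 738) = (-291 + √535)/(-128553/217 + 738) = (-291 + √535)/(31593/217) = (-291 + √535)*(217/31593) = -21049/10531 + 217*√535/31593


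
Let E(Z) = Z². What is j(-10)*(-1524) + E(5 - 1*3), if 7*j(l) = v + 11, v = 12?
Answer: -35024/7 ≈ -5003.4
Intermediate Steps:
j(l) = 23/7 (j(l) = (12 + 11)/7 = (⅐)*23 = 23/7)
j(-10)*(-1524) + E(5 - 1*3) = (23/7)*(-1524) + (5 - 1*3)² = -35052/7 + (5 - 3)² = -35052/7 + 2² = -35052/7 + 4 = -35024/7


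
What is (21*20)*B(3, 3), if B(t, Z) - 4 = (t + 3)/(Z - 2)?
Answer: 4200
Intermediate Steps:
B(t, Z) = 4 + (3 + t)/(-2 + Z) (B(t, Z) = 4 + (t + 3)/(Z - 2) = 4 + (3 + t)/(-2 + Z))
(21*20)*B(3, 3) = (21*20)*((-5 + 3 + 4*3)/(-2 + 3)) = 420*((-5 + 3 + 12)/1) = 420*(1*10) = 420*10 = 4200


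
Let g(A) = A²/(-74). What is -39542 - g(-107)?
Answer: -2914659/74 ≈ -39387.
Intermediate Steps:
g(A) = -A²/74
-39542 - g(-107) = -39542 - (-1)*(-107)²/74 = -39542 - (-1)*11449/74 = -39542 - 1*(-11449/74) = -39542 + 11449/74 = -2914659/74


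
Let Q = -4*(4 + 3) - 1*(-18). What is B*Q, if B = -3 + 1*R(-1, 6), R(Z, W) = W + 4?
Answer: -70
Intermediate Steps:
R(Z, W) = 4 + W
B = 7 (B = -3 + 1*(4 + 6) = -3 + 1*10 = -3 + 10 = 7)
Q = -10 (Q = -4*7 + 18 = -28 + 18 = -10)
B*Q = 7*(-10) = -70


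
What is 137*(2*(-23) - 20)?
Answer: -9042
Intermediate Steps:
137*(2*(-23) - 20) = 137*(-46 - 20) = 137*(-66) = -9042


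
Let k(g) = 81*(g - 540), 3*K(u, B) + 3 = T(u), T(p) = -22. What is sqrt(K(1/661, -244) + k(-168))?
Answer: I*sqrt(516207)/3 ≈ 239.49*I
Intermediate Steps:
K(u, B) = -25/3 (K(u, B) = -1 + (1/3)*(-22) = -1 - 22/3 = -25/3)
k(g) = -43740 + 81*g (k(g) = 81*(-540 + g) = -43740 + 81*g)
sqrt(K(1/661, -244) + k(-168)) = sqrt(-25/3 + (-43740 + 81*(-168))) = sqrt(-25/3 + (-43740 - 13608)) = sqrt(-25/3 - 57348) = sqrt(-172069/3) = I*sqrt(516207)/3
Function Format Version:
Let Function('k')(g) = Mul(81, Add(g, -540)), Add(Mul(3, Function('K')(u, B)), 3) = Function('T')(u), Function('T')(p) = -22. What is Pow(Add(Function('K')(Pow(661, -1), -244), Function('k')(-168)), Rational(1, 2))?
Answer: Mul(Rational(1, 3), I, Pow(516207, Rational(1, 2))) ≈ Mul(239.49, I)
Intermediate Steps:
Function('K')(u, B) = Rational(-25, 3) (Function('K')(u, B) = Add(-1, Mul(Rational(1, 3), -22)) = Add(-1, Rational(-22, 3)) = Rational(-25, 3))
Function('k')(g) = Add(-43740, Mul(81, g)) (Function('k')(g) = Mul(81, Add(-540, g)) = Add(-43740, Mul(81, g)))
Pow(Add(Function('K')(Pow(661, -1), -244), Function('k')(-168)), Rational(1, 2)) = Pow(Add(Rational(-25, 3), Add(-43740, Mul(81, -168))), Rational(1, 2)) = Pow(Add(Rational(-25, 3), Add(-43740, -13608)), Rational(1, 2)) = Pow(Add(Rational(-25, 3), -57348), Rational(1, 2)) = Pow(Rational(-172069, 3), Rational(1, 2)) = Mul(Rational(1, 3), I, Pow(516207, Rational(1, 2)))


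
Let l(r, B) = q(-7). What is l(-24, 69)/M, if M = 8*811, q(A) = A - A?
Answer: 0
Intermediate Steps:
q(A) = 0
l(r, B) = 0
M = 6488
l(-24, 69)/M = 0/6488 = 0*(1/6488) = 0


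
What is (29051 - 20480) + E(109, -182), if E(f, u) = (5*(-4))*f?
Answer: 6391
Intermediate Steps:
E(f, u) = -20*f
(29051 - 20480) + E(109, -182) = (29051 - 20480) - 20*109 = 8571 - 2180 = 6391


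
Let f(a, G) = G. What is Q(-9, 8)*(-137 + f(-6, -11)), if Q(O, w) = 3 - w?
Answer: 740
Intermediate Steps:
Q(-9, 8)*(-137 + f(-6, -11)) = (3 - 1*8)*(-137 - 11) = (3 - 8)*(-148) = -5*(-148) = 740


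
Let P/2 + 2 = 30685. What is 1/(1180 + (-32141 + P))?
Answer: 1/30405 ≈ 3.2889e-5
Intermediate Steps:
P = 61366 (P = -4 + 2*30685 = -4 + 61370 = 61366)
1/(1180 + (-32141 + P)) = 1/(1180 + (-32141 + 61366)) = 1/(1180 + 29225) = 1/30405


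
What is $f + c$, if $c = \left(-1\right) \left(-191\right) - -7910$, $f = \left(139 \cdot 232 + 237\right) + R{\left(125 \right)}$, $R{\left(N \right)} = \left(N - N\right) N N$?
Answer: $40586$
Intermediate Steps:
$R{\left(N \right)} = 0$ ($R{\left(N \right)} = 0 N N = 0 N = 0$)
$f = 32485$ ($f = \left(139 \cdot 232 + 237\right) + 0 = \left(32248 + 237\right) + 0 = 32485 + 0 = 32485$)
$c = 8101$ ($c = 191 + 7910 = 8101$)
$f + c = 32485 + 8101 = 40586$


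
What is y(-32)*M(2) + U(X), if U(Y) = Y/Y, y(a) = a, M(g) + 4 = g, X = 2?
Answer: 65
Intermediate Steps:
M(g) = -4 + g
U(Y) = 1
y(-32)*M(2) + U(X) = -32*(-4 + 2) + 1 = -32*(-2) + 1 = 64 + 1 = 65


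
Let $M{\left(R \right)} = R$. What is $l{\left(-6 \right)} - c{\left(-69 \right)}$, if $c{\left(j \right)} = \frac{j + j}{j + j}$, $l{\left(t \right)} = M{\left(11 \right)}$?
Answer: $10$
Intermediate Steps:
$l{\left(t \right)} = 11$
$c{\left(j \right)} = 1$ ($c{\left(j \right)} = \frac{2 j}{2 j} = 2 j \frac{1}{2 j} = 1$)
$l{\left(-6 \right)} - c{\left(-69 \right)} = 11 - 1 = 10$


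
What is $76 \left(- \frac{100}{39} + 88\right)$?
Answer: $\frac{253232}{39} \approx 6493.1$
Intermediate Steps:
$76 \left(- \frac{100}{39} + 88\right) = 76 \cdot \frac{3332}{39} = \frac{253232}{39}$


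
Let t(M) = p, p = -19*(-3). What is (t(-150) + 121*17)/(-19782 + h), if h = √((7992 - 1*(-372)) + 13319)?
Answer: -41819148/391305841 - 2114*√21683/391305841 ≈ -0.10767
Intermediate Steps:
p = 57
t(M) = 57
h = √21683 (h = √((7992 + 372) + 13319) = √(8364 + 13319) = √21683 ≈ 147.25)
(t(-150) + 121*17)/(-19782 + h) = (57 + 121*17)/(-19782 + √21683) = (57 + 2057)/(-19782 + √21683) = 2114/(-19782 + √21683)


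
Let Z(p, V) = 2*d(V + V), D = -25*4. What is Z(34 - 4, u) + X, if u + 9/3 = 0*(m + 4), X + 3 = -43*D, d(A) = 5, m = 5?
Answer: 4307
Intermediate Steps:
D = -100
X = 4297 (X = -3 - 43*(-100) = -3 + 4300 = 4297)
u = -3 (u = -3 + 0*(5 + 4) = -3 + 0*9 = -3 + 0 = -3)
Z(p, V) = 10 (Z(p, V) = 2*5 = 10)
Z(34 - 4, u) + X = 10 + 4297 = 4307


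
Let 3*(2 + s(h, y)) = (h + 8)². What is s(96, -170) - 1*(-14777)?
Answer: 55141/3 ≈ 18380.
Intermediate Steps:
s(h, y) = -2 + (8 + h)²/3 (s(h, y) = -2 + (h + 8)²/3 = -2 + (8 + h)²/3)
s(96, -170) - 1*(-14777) = (-2 + (8 + 96)²/3) - 1*(-14777) = (-2 + (⅓)*104²) + 14777 = (-2 + (⅓)*10816) + 14777 = (-2 + 10816/3) + 14777 = 10810/3 + 14777 = 55141/3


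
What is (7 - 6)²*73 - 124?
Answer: -51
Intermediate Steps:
(7 - 6)²*73 - 124 = 1²*73 - 124 = 1*73 - 124 = 73 - 124 = -51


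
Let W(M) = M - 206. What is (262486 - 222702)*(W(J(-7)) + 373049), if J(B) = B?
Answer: 14832907424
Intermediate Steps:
W(M) = -206 + M
(262486 - 222702)*(W(J(-7)) + 373049) = (262486 - 222702)*((-206 - 7) + 373049) = 39784*(-213 + 373049) = 39784*372836 = 14832907424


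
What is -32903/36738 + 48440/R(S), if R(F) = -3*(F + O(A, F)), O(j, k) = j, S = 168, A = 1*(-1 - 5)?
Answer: -7673417/76302 ≈ -100.57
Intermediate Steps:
A = -6 (A = 1*(-6) = -6)
R(F) = 18 - 3*F (R(F) = -3*(F - 6) = -3*(-6 + F) = 18 - 3*F)
-32903/36738 + 48440/R(S) = -32903/36738 + 48440/(18 - 3*168) = -32903*1/36738 + 48440/(18 - 504) = -2531/2826 + 48440/(-486) = -2531/2826 + 48440*(-1/486) = -2531/2826 - 24220/243 = -7673417/76302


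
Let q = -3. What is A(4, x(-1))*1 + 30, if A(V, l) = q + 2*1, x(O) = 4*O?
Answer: 29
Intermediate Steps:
A(V, l) = -1 (A(V, l) = -3 + 2*1 = -3 + 2 = -1)
A(4, x(-1))*1 + 30 = -1*1 + 30 = -1 + 30 = 29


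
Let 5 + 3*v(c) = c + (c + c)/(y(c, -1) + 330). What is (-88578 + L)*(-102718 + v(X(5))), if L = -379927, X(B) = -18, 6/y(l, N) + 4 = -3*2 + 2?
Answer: 63383924792255/1317 ≈ 4.8127e+10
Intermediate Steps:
y(l, N) = -3/4 (y(l, N) = 6/(-4 + (-3*2 + 2)) = 6/(-4 + (-6 + 2)) = 6/(-4 - 4) = 6/(-8) = 6*(-1/8) = -3/4)
v(c) = -5/3 + 1325*c/3951 (v(c) = -5/3 + (c + (c + c)/(-3/4 + 330))/3 = -5/3 + (c + (2*c)/(1317/4))/3 = -5/3 + (c + (2*c)*(4/1317))/3 = -5/3 + (c + 8*c/1317)/3 = -5/3 + (1325*c/1317)/3 = -5/3 + 1325*c/3951)
(-88578 + L)*(-102718 + v(X(5))) = (-88578 - 379927)*(-102718 + (-5/3 + (1325/3951)*(-18))) = -468505*(-102718 + (-5/3 - 2650/439)) = -468505*(-102718 - 10145/1317) = -468505*(-135289751/1317) = 63383924792255/1317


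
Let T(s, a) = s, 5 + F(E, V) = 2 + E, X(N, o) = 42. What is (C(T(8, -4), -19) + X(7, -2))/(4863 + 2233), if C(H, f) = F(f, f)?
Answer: 5/1774 ≈ 0.0028185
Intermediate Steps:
F(E, V) = -3 + E (F(E, V) = -5 + (2 + E) = -3 + E)
C(H, f) = -3 + f
(C(T(8, -4), -19) + X(7, -2))/(4863 + 2233) = ((-3 - 19) + 42)/(4863 + 2233) = (-22 + 42)/7096 = 20*(1/7096) = 5/1774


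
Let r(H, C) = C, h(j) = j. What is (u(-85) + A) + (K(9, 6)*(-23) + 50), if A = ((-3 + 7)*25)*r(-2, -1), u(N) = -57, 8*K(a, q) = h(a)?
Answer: -1063/8 ≈ -132.88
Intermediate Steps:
K(a, q) = a/8
A = -100 (A = ((-3 + 7)*25)*(-1) = (4*25)*(-1) = 100*(-1) = -100)
(u(-85) + A) + (K(9, 6)*(-23) + 50) = (-57 - 100) + (((1/8)*9)*(-23) + 50) = -157 + ((9/8)*(-23) + 50) = -157 + (-207/8 + 50) = -157 + 193/8 = -1063/8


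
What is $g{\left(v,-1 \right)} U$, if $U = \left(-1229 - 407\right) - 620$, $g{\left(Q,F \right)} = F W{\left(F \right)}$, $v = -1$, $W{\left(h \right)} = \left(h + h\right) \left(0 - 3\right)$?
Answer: $13536$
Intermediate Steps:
$W{\left(h \right)} = - 6 h$ ($W{\left(h \right)} = 2 h \left(-3\right) = - 6 h$)
$g{\left(Q,F \right)} = - 6 F^{2}$ ($g{\left(Q,F \right)} = F \left(- 6 F\right) = - 6 F^{2}$)
$U = -2256$ ($U = -1636 - 620 = -2256$)
$g{\left(v,-1 \right)} U = - 6 \left(-1\right)^{2} \left(-2256\right) = \left(-6\right) 1 \left(-2256\right) = \left(-6\right) \left(-2256\right) = 13536$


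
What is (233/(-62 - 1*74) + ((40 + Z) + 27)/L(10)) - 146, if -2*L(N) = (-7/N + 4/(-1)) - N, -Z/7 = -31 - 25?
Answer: -568201/6664 ≈ -85.264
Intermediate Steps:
Z = 392 (Z = -7*(-31 - 25) = -7*(-56) = 392)
L(N) = 2 + N/2 + 7/(2*N) (L(N) = -((-7/N + 4/(-1)) - N)/2 = -((-7/N + 4*(-1)) - N)/2 = -((-7/N - 4) - N)/2 = -((-4 - 7/N) - N)/2 = -(-4 - N - 7/N)/2 = 2 + N/2 + 7/(2*N))
(233/(-62 - 1*74) + ((40 + Z) + 27)/L(10)) - 146 = (233/(-62 - 1*74) + ((40 + 392) + 27)/(((½)*(7 + 10*(4 + 10))/10))) - 146 = (233/(-62 - 74) + (432 + 27)/(((½)*(⅒)*(7 + 10*14)))) - 146 = (233/(-136) + 459/(((½)*(⅒)*(7 + 140)))) - 146 = (233*(-1/136) + 459/(((½)*(⅒)*147))) - 146 = (-233/136 + 459/(147/20)) - 146 = (-233/136 + 459*(20/147)) - 146 = (-233/136 + 3060/49) - 146 = 404743/6664 - 146 = -568201/6664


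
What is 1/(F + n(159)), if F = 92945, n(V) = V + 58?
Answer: 1/93162 ≈ 1.0734e-5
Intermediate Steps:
n(V) = 58 + V
1/(F + n(159)) = 1/(92945 + (58 + 159)) = 1/(92945 + 217) = 1/93162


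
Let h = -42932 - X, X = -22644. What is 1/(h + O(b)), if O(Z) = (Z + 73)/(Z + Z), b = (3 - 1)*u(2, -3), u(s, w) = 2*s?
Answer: -16/324527 ≈ -4.9303e-5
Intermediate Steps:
b = 8 (b = (3 - 1)*(2*2) = 2*4 = 8)
O(Z) = (73 + Z)/(2*Z) (O(Z) = (73 + Z)/((2*Z)) = (73 + Z)*(1/(2*Z)) = (73 + Z)/(2*Z))
h = -20288 (h = -42932 - 1*(-22644) = -42932 + 22644 = -20288)
1/(h + O(b)) = 1/(-20288 + (½)*(73 + 8)/8) = 1/(-20288 + (½)*(⅛)*81) = 1/(-20288 + 81/16) = 1/(-324527/16) = -16/324527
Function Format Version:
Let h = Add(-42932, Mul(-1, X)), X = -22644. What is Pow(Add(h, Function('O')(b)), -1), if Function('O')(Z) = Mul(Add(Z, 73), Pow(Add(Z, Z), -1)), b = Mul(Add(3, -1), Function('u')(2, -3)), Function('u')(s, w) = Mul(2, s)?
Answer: Rational(-16, 324527) ≈ -4.9303e-5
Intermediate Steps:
b = 8 (b = Mul(Add(3, -1), Mul(2, 2)) = Mul(2, 4) = 8)
Function('O')(Z) = Mul(Rational(1, 2), Pow(Z, -1), Add(73, Z)) (Function('O')(Z) = Mul(Add(73, Z), Pow(Mul(2, Z), -1)) = Mul(Add(73, Z), Mul(Rational(1, 2), Pow(Z, -1))) = Mul(Rational(1, 2), Pow(Z, -1), Add(73, Z)))
h = -20288 (h = Add(-42932, Mul(-1, -22644)) = Add(-42932, 22644) = -20288)
Pow(Add(h, Function('O')(b)), -1) = Pow(Add(-20288, Mul(Rational(1, 2), Pow(8, -1), Add(73, 8))), -1) = Pow(Add(-20288, Mul(Rational(1, 2), Rational(1, 8), 81)), -1) = Pow(Add(-20288, Rational(81, 16)), -1) = Pow(Rational(-324527, 16), -1) = Rational(-16, 324527)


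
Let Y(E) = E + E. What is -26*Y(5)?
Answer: -260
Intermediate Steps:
Y(E) = 2*E
-26*Y(5) = -52*5 = -26*10 = -260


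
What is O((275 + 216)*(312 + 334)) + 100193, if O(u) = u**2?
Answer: 100607058789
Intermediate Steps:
O((275 + 216)*(312 + 334)) + 100193 = ((275 + 216)*(312 + 334))**2 + 100193 = (491*646)**2 + 100193 = 317186**2 + 100193 = 100606958596 + 100193 = 100607058789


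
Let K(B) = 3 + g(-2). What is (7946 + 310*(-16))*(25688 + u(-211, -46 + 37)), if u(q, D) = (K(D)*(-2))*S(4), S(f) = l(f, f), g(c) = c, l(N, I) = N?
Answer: 76680480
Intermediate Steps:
K(B) = 1 (K(B) = 3 - 2 = 1)
S(f) = f
u(q, D) = -8 (u(q, D) = (1*(-2))*4 = -2*4 = -8)
(7946 + 310*(-16))*(25688 + u(-211, -46 + 37)) = (7946 + 310*(-16))*(25688 - 8) = (7946 - 4960)*25680 = 2986*25680 = 76680480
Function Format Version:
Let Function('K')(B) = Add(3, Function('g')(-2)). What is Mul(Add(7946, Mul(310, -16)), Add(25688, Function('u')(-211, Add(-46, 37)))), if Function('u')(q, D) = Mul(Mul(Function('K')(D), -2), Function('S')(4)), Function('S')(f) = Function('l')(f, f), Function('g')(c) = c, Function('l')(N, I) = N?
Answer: 76680480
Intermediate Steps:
Function('K')(B) = 1 (Function('K')(B) = Add(3, -2) = 1)
Function('S')(f) = f
Function('u')(q, D) = -8 (Function('u')(q, D) = Mul(Mul(1, -2), 4) = Mul(-2, 4) = -8)
Mul(Add(7946, Mul(310, -16)), Add(25688, Function('u')(-211, Add(-46, 37)))) = Mul(Add(7946, Mul(310, -16)), Add(25688, -8)) = Mul(Add(7946, -4960), 25680) = Mul(2986, 25680) = 76680480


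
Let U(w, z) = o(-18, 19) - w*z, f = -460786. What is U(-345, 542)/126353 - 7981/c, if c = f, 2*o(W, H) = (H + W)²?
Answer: 43585513913/29110846729 ≈ 1.4972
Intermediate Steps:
o(W, H) = (H + W)²/2
U(w, z) = ½ - w*z (U(w, z) = (19 - 18)²/2 - w*z = (½)*1² - w*z = (½)*1 - w*z = ½ - w*z)
c = -460786
U(-345, 542)/126353 - 7981/c = (½ - 1*(-345)*542)/126353 - 7981/(-460786) = (½ + 186990)*(1/126353) - 7981*(-1/460786) = (373981/2)*(1/126353) + 7981/460786 = 373981/252706 + 7981/460786 = 43585513913/29110846729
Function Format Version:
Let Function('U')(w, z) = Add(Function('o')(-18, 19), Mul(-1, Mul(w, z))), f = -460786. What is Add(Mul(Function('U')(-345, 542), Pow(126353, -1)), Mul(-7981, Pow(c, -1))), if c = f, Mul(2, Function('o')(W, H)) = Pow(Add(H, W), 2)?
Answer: Rational(43585513913, 29110846729) ≈ 1.4972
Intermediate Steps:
Function('o')(W, H) = Mul(Rational(1, 2), Pow(Add(H, W), 2))
Function('U')(w, z) = Add(Rational(1, 2), Mul(-1, w, z)) (Function('U')(w, z) = Add(Mul(Rational(1, 2), Pow(Add(19, -18), 2)), Mul(-1, Mul(w, z))) = Add(Mul(Rational(1, 2), Pow(1, 2)), Mul(-1, w, z)) = Add(Mul(Rational(1, 2), 1), Mul(-1, w, z)) = Add(Rational(1, 2), Mul(-1, w, z)))
c = -460786
Add(Mul(Function('U')(-345, 542), Pow(126353, -1)), Mul(-7981, Pow(c, -1))) = Add(Mul(Add(Rational(1, 2), Mul(-1, -345, 542)), Pow(126353, -1)), Mul(-7981, Pow(-460786, -1))) = Add(Mul(Add(Rational(1, 2), 186990), Rational(1, 126353)), Mul(-7981, Rational(-1, 460786))) = Add(Mul(Rational(373981, 2), Rational(1, 126353)), Rational(7981, 460786)) = Add(Rational(373981, 252706), Rational(7981, 460786)) = Rational(43585513913, 29110846729)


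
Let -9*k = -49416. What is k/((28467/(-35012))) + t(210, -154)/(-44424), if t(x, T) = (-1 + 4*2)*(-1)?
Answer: -2846678323081/421539336 ≈ -6753.1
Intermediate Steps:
k = 16472/3 (k = -⅑*(-49416) = 16472/3 ≈ 5490.7)
t(x, T) = -7 (t(x, T) = (-1 + 8)*(-1) = 7*(-1) = -7)
k/((28467/(-35012))) + t(210, -154)/(-44424) = 16472/(3*((28467/(-35012)))) - 7/(-44424) = 16472/(3*((28467*(-1/35012)))) - 7*(-1/44424) = 16472/(3*(-28467/35012)) + 7/44424 = (16472/3)*(-35012/28467) + 7/44424 = -576717664/85401 + 7/44424 = -2846678323081/421539336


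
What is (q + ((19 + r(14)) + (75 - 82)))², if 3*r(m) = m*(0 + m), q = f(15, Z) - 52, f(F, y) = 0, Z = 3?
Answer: 5776/9 ≈ 641.78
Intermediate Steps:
q = -52 (q = 0 - 52 = -52)
r(m) = m²/3 (r(m) = (m*(0 + m))/3 = (m*m)/3 = m²/3)
(q + ((19 + r(14)) + (75 - 82)))² = (-52 + ((19 + (⅓)*14²) + (75 - 82)))² = (-52 + ((19 + (⅓)*196) - 7))² = (-52 + ((19 + 196/3) - 7))² = (-52 + (253/3 - 7))² = (-52 + 232/3)² = (76/3)² = 5776/9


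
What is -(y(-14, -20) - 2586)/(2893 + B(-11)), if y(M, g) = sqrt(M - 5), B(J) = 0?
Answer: 2586/2893 - I*sqrt(19)/2893 ≈ 0.89388 - 0.0015067*I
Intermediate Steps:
y(M, g) = sqrt(-5 + M)
-(y(-14, -20) - 2586)/(2893 + B(-11)) = -(sqrt(-5 - 14) - 2586)/(2893 + 0) = -(sqrt(-19) - 2586)/2893 = -(I*sqrt(19) - 2586)/2893 = -(-2586 + I*sqrt(19))/2893 = -(-2586/2893 + I*sqrt(19)/2893) = 2586/2893 - I*sqrt(19)/2893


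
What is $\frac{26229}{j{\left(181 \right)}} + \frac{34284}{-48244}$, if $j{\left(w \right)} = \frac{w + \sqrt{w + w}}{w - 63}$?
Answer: $\frac{37327526133}{2158919} - \frac{3095022 \sqrt{362}}{32399} \approx 15472.0$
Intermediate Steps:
$j{\left(w \right)} = \frac{w + \sqrt{2} \sqrt{w}}{-63 + w}$ ($j{\left(w \right)} = \frac{w + \sqrt{2 w}}{-63 + w} = \frac{w + \sqrt{2} \sqrt{w}}{-63 + w}$)
$\frac{26229}{j{\left(181 \right)}} + \frac{34284}{-48244} = \frac{26229}{\frac{1}{-63 + 181} \left(181 + \sqrt{2} \sqrt{181}\right)} + \frac{34284}{-48244} = \frac{26229}{\frac{1}{118} \left(181 + \sqrt{362}\right)} + 34284 \left(- \frac{1}{48244}\right) = \frac{26229}{\frac{1}{118} \left(181 + \sqrt{362}\right)} - \frac{8571}{12061} = \frac{26229}{\frac{181}{118} + \frac{\sqrt{362}}{118}} - \frac{8571}{12061} = - \frac{8571}{12061} + \frac{26229}{\frac{181}{118} + \frac{\sqrt{362}}{118}}$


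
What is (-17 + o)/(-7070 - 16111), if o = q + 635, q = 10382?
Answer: -11000/23181 ≈ -0.47453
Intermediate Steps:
o = 11017 (o = 10382 + 635 = 11017)
(-17 + o)/(-7070 - 16111) = (-17 + 11017)/(-7070 - 16111) = 11000/(-23181) = 11000*(-1/23181) = -11000/23181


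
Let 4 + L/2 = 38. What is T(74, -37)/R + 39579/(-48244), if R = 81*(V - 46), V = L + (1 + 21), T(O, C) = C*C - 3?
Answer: -18789563/42985404 ≈ -0.43711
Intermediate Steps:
L = 68 (L = -8 + 2*38 = -8 + 76 = 68)
T(O, C) = -3 + C² (T(O, C) = C² - 3 = -3 + C²)
V = 90 (V = 68 + (1 + 21) = 68 + 22 = 90)
R = 3564 (R = 81*(90 - 46) = 81*44 = 3564)
T(74, -37)/R + 39579/(-48244) = (-3 + (-37)²)/3564 + 39579/(-48244) = (-3 + 1369)*(1/3564) + 39579*(-1/48244) = 1366*(1/3564) - 39579/48244 = 683/1782 - 39579/48244 = -18789563/42985404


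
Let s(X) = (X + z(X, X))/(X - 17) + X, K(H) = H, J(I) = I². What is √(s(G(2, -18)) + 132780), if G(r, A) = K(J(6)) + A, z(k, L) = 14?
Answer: √132830 ≈ 364.46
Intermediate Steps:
G(r, A) = 36 + A (G(r, A) = 6² + A = 36 + A)
s(X) = X + (14 + X)/(-17 + X) (s(X) = (X + 14)/(X - 17) + X = (14 + X)/(-17 + X) + X = X + (14 + X)/(-17 + X))
√(s(G(2, -18)) + 132780) = √((14 + (36 - 18)² - 16*(36 - 18))/(-17 + (36 - 18)) + 132780) = √((14 + 18² - 16*18)/(-17 + 18) + 132780) = √((14 + 324 - 288)/1 + 132780) = √(1*50 + 132780) = √(50 + 132780) = √132830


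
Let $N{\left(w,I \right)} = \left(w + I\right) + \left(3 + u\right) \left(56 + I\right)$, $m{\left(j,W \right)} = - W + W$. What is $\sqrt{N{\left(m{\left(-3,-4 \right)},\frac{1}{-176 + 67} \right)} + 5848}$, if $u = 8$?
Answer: $\frac{2 \sqrt{19199369}}{109} \approx 80.398$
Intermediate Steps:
$m{\left(j,W \right)} = 0$
$N{\left(w,I \right)} = 616 + w + 12 I$ ($N{\left(w,I \right)} = \left(w + I\right) + \left(3 + 8\right) \left(56 + I\right) = \left(I + w\right) + 11 \left(56 + I\right) = \left(I + w\right) + \left(616 + 11 I\right) = 616 + w + 12 I$)
$\sqrt{N{\left(m{\left(-3,-4 \right)},\frac{1}{-176 + 67} \right)} + 5848} = \sqrt{\left(616 + 0 + \frac{12}{-176 + 67}\right) + 5848} = \sqrt{\left(616 + 0 + \frac{12}{-109}\right) + 5848} = \sqrt{\left(616 + 0 + 12 \left(- \frac{1}{109}\right)\right) + 5848} = \sqrt{\left(616 + 0 - \frac{12}{109}\right) + 5848} = \sqrt{\frac{67132}{109} + 5848} = \sqrt{\frac{704564}{109}} = \frac{2 \sqrt{19199369}}{109}$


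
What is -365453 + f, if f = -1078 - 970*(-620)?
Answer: 234869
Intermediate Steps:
f = 600322 (f = -1078 + 601400 = 600322)
-365453 + f = -365453 + 600322 = 234869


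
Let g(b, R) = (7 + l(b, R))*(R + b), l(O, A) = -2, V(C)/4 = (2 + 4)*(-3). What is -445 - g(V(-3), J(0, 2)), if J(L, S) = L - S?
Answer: -75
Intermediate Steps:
V(C) = -72 (V(C) = 4*((2 + 4)*(-3)) = 4*(6*(-3)) = 4*(-18) = -72)
g(b, R) = 5*R + 5*b (g(b, R) = (7 - 2)*(R + b) = 5*(R + b) = 5*R + 5*b)
-445 - g(V(-3), J(0, 2)) = -445 - (5*(0 - 1*2) + 5*(-72)) = -445 - (5*(0 - 2) - 360) = -445 - (5*(-2) - 360) = -445 - (-10 - 360) = -445 - 1*(-370) = -445 + 370 = -75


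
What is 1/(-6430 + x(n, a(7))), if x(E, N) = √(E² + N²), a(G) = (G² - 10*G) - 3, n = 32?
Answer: -1/6390 ≈ -0.00015649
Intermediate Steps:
a(G) = -3 + G² - 10*G
1/(-6430 + x(n, a(7))) = 1/(-6430 + √(32² + (-3 + 7² - 10*7)²)) = 1/(-6430 + √(1024 + (-3 + 49 - 70)²)) = 1/(-6430 + √(1024 + (-24)²)) = 1/(-6430 + √(1024 + 576)) = 1/(-6430 + √1600) = 1/(-6430 + 40) = 1/(-6390) = -1/6390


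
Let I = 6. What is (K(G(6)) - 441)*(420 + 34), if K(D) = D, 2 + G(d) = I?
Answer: -198398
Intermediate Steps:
G(d) = 4 (G(d) = -2 + 6 = 4)
(K(G(6)) - 441)*(420 + 34) = (4 - 441)*(420 + 34) = -437*454 = -198398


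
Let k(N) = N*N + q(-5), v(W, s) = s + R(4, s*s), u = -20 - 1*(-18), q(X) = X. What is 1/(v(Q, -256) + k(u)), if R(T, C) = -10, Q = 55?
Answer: -1/267 ≈ -0.0037453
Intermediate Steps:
u = -2 (u = -20 + 18 = -2)
v(W, s) = -10 + s (v(W, s) = s - 10 = -10 + s)
k(N) = -5 + N**2 (k(N) = N*N - 5 = N**2 - 5 = -5 + N**2)
1/(v(Q, -256) + k(u)) = 1/((-10 - 256) + (-5 + (-2)**2)) = 1/(-266 + (-5 + 4)) = 1/(-266 - 1) = 1/(-267) = -1/267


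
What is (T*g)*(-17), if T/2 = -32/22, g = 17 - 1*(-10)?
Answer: 14688/11 ≈ 1335.3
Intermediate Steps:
g = 27 (g = 17 + 10 = 27)
T = -32/11 (T = 2*(-32/22) = 2*(-32*1/22) = 2*(-16/11) = -32/11 ≈ -2.9091)
(T*g)*(-17) = -32/11*27*(-17) = -864/11*(-17) = 14688/11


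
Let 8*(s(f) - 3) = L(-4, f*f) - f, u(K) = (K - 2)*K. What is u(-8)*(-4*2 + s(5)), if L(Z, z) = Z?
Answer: -490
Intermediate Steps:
u(K) = K*(-2 + K) (u(K) = (-2 + K)*K = K*(-2 + K))
s(f) = 5/2 - f/8 (s(f) = 3 + (-4 - f)/8 = 3 + (-½ - f/8) = 5/2 - f/8)
u(-8)*(-4*2 + s(5)) = (-8*(-2 - 8))*(-4*2 + (5/2 - ⅛*5)) = (-8*(-10))*(-8 + (5/2 - 5/8)) = 80*(-8 + 15/8) = 80*(-49/8) = -490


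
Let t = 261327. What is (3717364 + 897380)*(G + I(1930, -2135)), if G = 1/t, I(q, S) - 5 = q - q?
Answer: 2009930213728/87109 ≈ 2.3074e+7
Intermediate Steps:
I(q, S) = 5 (I(q, S) = 5 + (q - q) = 5 + 0 = 5)
G = 1/261327 ≈ 3.8266e-6
(3717364 + 897380)*(G + I(1930, -2135)) = (3717364 + 897380)*(1/261327 + 5) = 4614744*(1306636/261327) = 2009930213728/87109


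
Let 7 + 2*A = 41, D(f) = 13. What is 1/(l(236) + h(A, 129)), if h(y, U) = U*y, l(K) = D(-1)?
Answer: 1/2206 ≈ 0.00045331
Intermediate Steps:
l(K) = 13
A = 17 (A = -7/2 + (½)*41 = -7/2 + 41/2 = 17)
1/(l(236) + h(A, 129)) = 1/(13 + 129*17) = 1/(13 + 2193) = 1/2206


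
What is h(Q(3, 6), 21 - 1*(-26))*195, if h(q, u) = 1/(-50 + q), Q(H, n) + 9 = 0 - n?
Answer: -3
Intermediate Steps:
Q(H, n) = -9 - n (Q(H, n) = -9 + (0 - n) = -9 - n)
h(Q(3, 6), 21 - 1*(-26))*195 = 195/(-50 + (-9 - 1*6)) = 195/(-50 + (-9 - 6)) = 195/(-50 - 15) = 195/(-65) = -1/65*195 = -3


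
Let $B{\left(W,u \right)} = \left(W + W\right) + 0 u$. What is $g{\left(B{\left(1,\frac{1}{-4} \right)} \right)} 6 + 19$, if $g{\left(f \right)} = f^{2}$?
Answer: $43$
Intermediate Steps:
$B{\left(W,u \right)} = 2 W$ ($B{\left(W,u \right)} = 2 W + 0 = 2 W$)
$g{\left(B{\left(1,\frac{1}{-4} \right)} \right)} 6 + 19 = \left(2 \cdot 1\right)^{2} \cdot 6 + 19 = 2^{2} \cdot 6 + 19 = 4 \cdot 6 + 19 = 24 + 19 = 43$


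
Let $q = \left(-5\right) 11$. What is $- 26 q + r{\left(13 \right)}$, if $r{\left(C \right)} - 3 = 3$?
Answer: $1436$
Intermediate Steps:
$q = -55$
$r{\left(C \right)} = 6$ ($r{\left(C \right)} = 3 + 3 = 6$)
$- 26 q + r{\left(13 \right)} = \left(-26\right) \left(-55\right) + 6 = 1430 + 6 = 1436$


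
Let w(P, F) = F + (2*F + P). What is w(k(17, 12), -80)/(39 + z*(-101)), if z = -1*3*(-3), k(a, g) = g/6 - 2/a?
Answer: 2024/7395 ≈ 0.27370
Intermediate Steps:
k(a, g) = -2/a + g/6 (k(a, g) = g*(⅙) - 2/a = g/6 - 2/a = -2/a + g/6)
z = 9 (z = -3*(-3) = 9)
w(P, F) = P + 3*F (w(P, F) = F + (P + 2*F) = P + 3*F)
w(k(17, 12), -80)/(39 + z*(-101)) = ((-2/17 + (⅙)*12) + 3*(-80))/(39 + 9*(-101)) = ((-2*1/17 + 2) - 240)/(39 - 909) = ((-2/17 + 2) - 240)/(-870) = (32/17 - 240)*(-1/870) = -4048/17*(-1/870) = 2024/7395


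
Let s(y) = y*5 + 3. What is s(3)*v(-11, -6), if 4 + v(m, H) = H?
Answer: -180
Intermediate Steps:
s(y) = 3 + 5*y (s(y) = 5*y + 3 = 3 + 5*y)
v(m, H) = -4 + H
s(3)*v(-11, -6) = (3 + 5*3)*(-4 - 6) = (3 + 15)*(-10) = 18*(-10) = -180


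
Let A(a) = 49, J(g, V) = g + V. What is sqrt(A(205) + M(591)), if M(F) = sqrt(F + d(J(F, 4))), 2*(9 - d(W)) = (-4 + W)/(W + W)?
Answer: sqrt(69388900 + 3570*sqrt(94367595))/1190 ≈ 8.5726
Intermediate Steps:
J(g, V) = V + g
d(W) = 9 - (-4 + W)/(4*W) (d(W) = 9 - (-4 + W)/(2*(W + W)) = 9 - (-4 + W)/(2*(2*W)) = 9 - (-4 + W)*1/(2*W)/2 = 9 - (-4 + W)/(4*W))
M(F) = sqrt(35/4 + F + 1/(4 + F)) (M(F) = sqrt(F + (35/4 + 1/(4 + F))) = sqrt(35/4 + F + 1/(4 + F)))
sqrt(A(205) + M(591)) = sqrt(49 + sqrt((144 + 4*591**2 + 51*591)/(4 + 591))/2) = sqrt(49 + sqrt((144 + 4*349281 + 30141)/595)/2) = sqrt(49 + sqrt((144 + 1397124 + 30141)/595)/2) = sqrt(49 + sqrt((1/595)*1427409)/2) = sqrt(49 + sqrt(1427409/595)/2) = sqrt(49 + (3*sqrt(94367595)/595)/2) = sqrt(49 + 3*sqrt(94367595)/1190)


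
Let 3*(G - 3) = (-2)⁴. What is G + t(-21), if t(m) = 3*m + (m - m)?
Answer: -164/3 ≈ -54.667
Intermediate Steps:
t(m) = 3*m (t(m) = 3*m + 0 = 3*m)
G = 25/3 (G = 3 + (⅓)*(-2)⁴ = 3 + (⅓)*16 = 3 + 16/3 = 25/3 ≈ 8.3333)
G + t(-21) = 25/3 + 3*(-21) = 25/3 - 63 = -164/3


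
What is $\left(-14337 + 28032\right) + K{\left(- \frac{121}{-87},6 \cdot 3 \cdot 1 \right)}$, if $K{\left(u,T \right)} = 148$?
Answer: $13843$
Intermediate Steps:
$\left(-14337 + 28032\right) + K{\left(- \frac{121}{-87},6 \cdot 3 \cdot 1 \right)} = \left(-14337 + 28032\right) + 148 = 13695 + 148 = 13843$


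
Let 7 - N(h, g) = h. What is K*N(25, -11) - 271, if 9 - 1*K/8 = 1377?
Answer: 196721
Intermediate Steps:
N(h, g) = 7 - h
K = -10944 (K = 72 - 8*1377 = 72 - 11016 = -10944)
K*N(25, -11) - 271 = -10944*(7 - 1*25) - 271 = -10944*(7 - 25) - 271 = -10944*(-18) - 271 = 196992 - 271 = 196721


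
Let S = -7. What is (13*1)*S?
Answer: -91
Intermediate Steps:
(13*1)*S = (13*1)*(-7) = 13*(-7) = -91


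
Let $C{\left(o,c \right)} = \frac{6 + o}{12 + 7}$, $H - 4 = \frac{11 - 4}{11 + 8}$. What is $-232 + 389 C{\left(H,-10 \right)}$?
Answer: $- \frac{7119}{361} \approx -19.72$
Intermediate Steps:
$H = \frac{83}{19}$ ($H = 4 + \frac{11 - 4}{11 + 8} = 4 + \frac{7}{19} = \frac{83}{19} \approx 4.3684$)
$C{\left(o,c \right)} = \frac{6}{19} + \frac{o}{19}$ ($C{\left(o,c \right)} = \frac{6 + o}{19} = \left(6 + o\right) \frac{1}{19} = \frac{6}{19} + \frac{o}{19}$)
$-232 + 389 C{\left(H,-10 \right)} = -232 + 389 \left(\frac{6}{19} + \frac{1}{19} \cdot \frac{83}{19}\right) = -232 + 389 \left(\frac{6}{19} + \frac{83}{361}\right) = -232 + 389 \cdot \frac{197}{361} = -232 + \frac{76633}{361} = - \frac{7119}{361}$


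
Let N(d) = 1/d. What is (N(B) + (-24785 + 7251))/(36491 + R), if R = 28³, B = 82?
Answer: -1437787/4792326 ≈ -0.30002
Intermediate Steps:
R = 21952
(N(B) + (-24785 + 7251))/(36491 + R) = (1/82 + (-24785 + 7251))/(36491 + 21952) = (1/82 - 17534)/58443 = -1437787/82*1/58443 = -1437787/4792326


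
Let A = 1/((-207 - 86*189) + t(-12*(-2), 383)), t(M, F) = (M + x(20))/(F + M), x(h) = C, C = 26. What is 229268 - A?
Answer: 1535998620043/6699577 ≈ 2.2927e+5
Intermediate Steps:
x(h) = 26
t(M, F) = (26 + M)/(F + M) (t(M, F) = (M + 26)/(F + M) = (26 + M)/(F + M))
A = -407/6699577 (A = 1/((-207 - 86*189) + (26 - 12*(-2))/(383 - 12*(-2))) = 1/((-207 - 16254) + (26 + 24)/(383 + 24)) = 1/(-16461 + 50/407) = 1/(-6699577/407) = -407/6699577 ≈ -6.0750e-5)
229268 - A = 229268 - 1*(-407/6699577) = 229268 + 407/6699577 = 1535998620043/6699577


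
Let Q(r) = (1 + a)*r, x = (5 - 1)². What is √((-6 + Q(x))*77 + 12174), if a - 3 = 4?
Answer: 8*√337 ≈ 146.86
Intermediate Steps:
x = 16 (x = 4² = 16)
a = 7 (a = 3 + 4 = 7)
Q(r) = 8*r (Q(r) = (1 + 7)*r = 8*r)
√((-6 + Q(x))*77 + 12174) = √((-6 + 8*16)*77 + 12174) = √((-6 + 128)*77 + 12174) = √(122*77 + 12174) = √(9394 + 12174) = √21568 = 8*√337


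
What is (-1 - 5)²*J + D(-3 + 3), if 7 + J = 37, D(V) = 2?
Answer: 1082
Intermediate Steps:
J = 30 (J = -7 + 37 = 30)
(-1 - 5)²*J + D(-3 + 3) = (-1 - 5)²*30 + 2 = (-6)²*30 + 2 = 36*30 + 2 = 1080 + 2 = 1082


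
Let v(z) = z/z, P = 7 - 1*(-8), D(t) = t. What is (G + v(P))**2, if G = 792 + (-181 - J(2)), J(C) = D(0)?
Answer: 374544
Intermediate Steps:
P = 15 (P = 7 + 8 = 15)
J(C) = 0
v(z) = 1
G = 611 (G = 792 + (-181 - 1*0) = 792 + (-181 + 0) = 792 - 181 = 611)
(G + v(P))**2 = (611 + 1)**2 = 612**2 = 374544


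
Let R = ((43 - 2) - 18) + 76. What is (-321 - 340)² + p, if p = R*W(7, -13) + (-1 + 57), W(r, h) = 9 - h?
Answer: 439155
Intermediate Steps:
R = 99 (R = (41 - 18) + 76 = 23 + 76 = 99)
p = 2234 (p = 99*(9 - 1*(-13)) + (-1 + 57) = 99*(9 + 13) + 56 = 99*22 + 56 = 2178 + 56 = 2234)
(-321 - 340)² + p = (-321 - 340)² + 2234 = (-661)² + 2234 = 436921 + 2234 = 439155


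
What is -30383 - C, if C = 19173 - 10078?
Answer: -39478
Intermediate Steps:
C = 9095
-30383 - C = -30383 - 1*9095 = -30383 - 9095 = -39478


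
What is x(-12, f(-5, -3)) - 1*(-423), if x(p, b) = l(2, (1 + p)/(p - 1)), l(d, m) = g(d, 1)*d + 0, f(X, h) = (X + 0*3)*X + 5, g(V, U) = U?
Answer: 425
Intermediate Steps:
f(X, h) = 5 + X**2 (f(X, h) = (X + 0)*X + 5 = X*X + 5 = X**2 + 5 = 5 + X**2)
l(d, m) = d (l(d, m) = 1*d + 0 = d + 0 = d)
x(p, b) = 2
x(-12, f(-5, -3)) - 1*(-423) = 2 - 1*(-423) = 2 + 423 = 425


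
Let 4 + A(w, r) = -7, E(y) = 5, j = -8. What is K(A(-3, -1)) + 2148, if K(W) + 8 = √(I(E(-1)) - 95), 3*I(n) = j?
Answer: 2140 + I*√879/3 ≈ 2140.0 + 9.8826*I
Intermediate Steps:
A(w, r) = -11 (A(w, r) = -4 - 7 = -11)
I(n) = -8/3 (I(n) = (⅓)*(-8) = -8/3)
K(W) = -8 + I*√879/3 (K(W) = -8 + √(-8/3 - 95) = -8 + √(-293/3) = -8 + I*√879/3)
K(A(-3, -1)) + 2148 = (-8 + I*√879/3) + 2148 = 2140 + I*√879/3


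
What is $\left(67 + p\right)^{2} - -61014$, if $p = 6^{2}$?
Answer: $71623$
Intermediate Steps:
$p = 36$
$\left(67 + p\right)^{2} - -61014 = \left(67 + 36\right)^{2} - -61014 = 103^{2} + \left(-111434 + 172448\right) = 10609 + 61014 = 71623$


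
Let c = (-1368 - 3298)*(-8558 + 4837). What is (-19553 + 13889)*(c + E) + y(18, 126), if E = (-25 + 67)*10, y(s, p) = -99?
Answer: -98341800483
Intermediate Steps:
E = 420 (E = 42*10 = 420)
c = 17362186 (c = -4666*(-3721) = 17362186)
(-19553 + 13889)*(c + E) + y(18, 126) = (-19553 + 13889)*(17362186 + 420) - 99 = -5664*17362606 - 99 = -98341800384 - 99 = -98341800483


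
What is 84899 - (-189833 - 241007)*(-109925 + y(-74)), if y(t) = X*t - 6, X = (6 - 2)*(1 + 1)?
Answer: -47617644421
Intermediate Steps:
X = 8 (X = 4*2 = 8)
y(t) = -6 + 8*t (y(t) = 8*t - 6 = -6 + 8*t)
84899 - (-189833 - 241007)*(-109925 + y(-74)) = 84899 - (-189833 - 241007)*(-109925 + (-6 + 8*(-74))) = 84899 - (-430840)*(-109925 + (-6 - 592)) = 84899 - (-430840)*(-109925 - 598) = 84899 - (-430840)*(-110523) = 84899 - 1*47617729320 = 84899 - 47617729320 = -47617644421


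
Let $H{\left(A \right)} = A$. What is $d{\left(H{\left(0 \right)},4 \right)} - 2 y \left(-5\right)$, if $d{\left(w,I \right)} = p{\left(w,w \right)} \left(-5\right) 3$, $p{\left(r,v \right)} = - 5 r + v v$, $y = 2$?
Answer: $0$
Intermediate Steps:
$p{\left(r,v \right)} = v^{2} - 5 r$ ($p{\left(r,v \right)} = - 5 r + v^{2} = v^{2} - 5 r$)
$d{\left(w,I \right)} = - 15 w^{2} + 75 w$ ($d{\left(w,I \right)} = \left(w^{2} - 5 w\right) \left(-5\right) 3 = \left(- 5 w^{2} + 25 w\right) 3 = - 15 w^{2} + 75 w$)
$d{\left(H{\left(0 \right)},4 \right)} - 2 y \left(-5\right) = 15 \cdot 0 \left(5 - 0\right) \left(-2\right) 2 \left(-5\right) = 15 \cdot 0 \left(5 + 0\right) \left(\left(-4\right) \left(-5\right)\right) = 15 \cdot 0 \cdot 5 \cdot 20 = 0 \cdot 20 = 0$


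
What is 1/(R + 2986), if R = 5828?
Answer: 1/8814 ≈ 0.00011346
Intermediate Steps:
1/(R + 2986) = 1/(5828 + 2986) = 1/8814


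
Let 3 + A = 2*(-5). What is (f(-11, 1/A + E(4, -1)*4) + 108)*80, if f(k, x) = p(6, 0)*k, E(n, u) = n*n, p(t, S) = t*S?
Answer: 8640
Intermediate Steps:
A = -13 (A = -3 + 2*(-5) = -3 - 10 = -13)
p(t, S) = S*t
E(n, u) = n**2
f(k, x) = 0 (f(k, x) = (0*6)*k = 0*k = 0)
(f(-11, 1/A + E(4, -1)*4) + 108)*80 = (0 + 108)*80 = 108*80 = 8640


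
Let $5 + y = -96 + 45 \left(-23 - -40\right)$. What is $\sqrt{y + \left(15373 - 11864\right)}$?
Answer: $\sqrt{4173} \approx 64.599$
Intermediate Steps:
$y = 664$ ($y = -5 - \left(96 - 45 \left(-23 - -40\right)\right) = -5 - \left(96 - 45 \left(-23 + 40\right)\right) = -5 + \left(-96 + 45 \cdot 17\right) = -5 + \left(-96 + 765\right) = -5 + 669 = 664$)
$\sqrt{y + \left(15373 - 11864\right)} = \sqrt{664 + \left(15373 - 11864\right)} = \sqrt{664 + 3509} = \sqrt{4173}$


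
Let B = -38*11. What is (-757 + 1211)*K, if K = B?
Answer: -189772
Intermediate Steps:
B = -418
K = -418
(-757 + 1211)*K = (-757 + 1211)*(-418) = 454*(-418) = -189772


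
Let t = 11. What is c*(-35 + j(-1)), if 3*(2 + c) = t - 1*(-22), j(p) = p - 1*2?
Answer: -342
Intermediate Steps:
j(p) = -2 + p (j(p) = p - 2 = -2 + p)
c = 9 (c = -2 + (11 - 1*(-22))/3 = -2 + (11 + 22)/3 = -2 + (⅓)*33 = -2 + 11 = 9)
c*(-35 + j(-1)) = 9*(-35 + (-2 - 1)) = 9*(-35 - 3) = 9*(-38) = -342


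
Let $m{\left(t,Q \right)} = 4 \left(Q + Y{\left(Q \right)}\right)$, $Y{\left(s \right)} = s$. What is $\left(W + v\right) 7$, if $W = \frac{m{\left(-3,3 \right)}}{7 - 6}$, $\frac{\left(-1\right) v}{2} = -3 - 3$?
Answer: $252$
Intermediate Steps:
$m{\left(t,Q \right)} = 8 Q$ ($m{\left(t,Q \right)} = 4 \left(Q + Q\right) = 4 \cdot 2 Q = 8 Q$)
$v = 12$ ($v = - 2 \left(-3 - 3\right) = \left(-2\right) \left(-6\right) = 12$)
$W = 24$ ($W = \frac{8 \cdot 3}{7 - 6} = \frac{24}{7 - 6} = \frac{24}{1} = 24 \cdot 1 = 24$)
$\left(W + v\right) 7 = \left(24 + 12\right) 7 = 36 \cdot 7 = 252$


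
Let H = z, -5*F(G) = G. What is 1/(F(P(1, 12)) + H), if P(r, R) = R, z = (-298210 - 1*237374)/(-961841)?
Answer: -4809205/8864172 ≈ -0.54254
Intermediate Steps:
z = 535584/961841 (z = (-298210 - 237374)*(-1/961841) = -535584*(-1/961841) = 535584/961841 ≈ 0.55683)
F(G) = -G/5
H = 535584/961841 ≈ 0.55683
1/(F(P(1, 12)) + H) = 1/(-1/5*12 + 535584/961841) = 1/(-12/5 + 535584/961841) = 1/(-8864172/4809205) = -4809205/8864172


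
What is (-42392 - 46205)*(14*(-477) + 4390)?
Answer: 202709936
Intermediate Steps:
(-42392 - 46205)*(14*(-477) + 4390) = -88597*(-6678 + 4390) = -88597*(-2288) = 202709936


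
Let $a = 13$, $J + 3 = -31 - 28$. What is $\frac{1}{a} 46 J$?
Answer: $- \frac{2852}{13} \approx -219.38$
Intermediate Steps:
$J = -62$ ($J = -3 - 59 = -62$)
$\frac{1}{a} 46 J = \frac{1}{13} \cdot 46 \left(-62\right) = \frac{46}{13} \left(-62\right) = - \frac{2852}{13}$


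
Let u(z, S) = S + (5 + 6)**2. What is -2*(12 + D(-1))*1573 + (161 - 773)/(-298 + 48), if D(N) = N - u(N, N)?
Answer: 42864556/125 ≈ 3.4292e+5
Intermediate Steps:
u(z, S) = 121 + S (u(z, S) = S + 11**2 = S + 121 = 121 + S)
D(N) = -121 (D(N) = N - (121 + N) = N + (-121 - N) = -121)
-2*(12 + D(-1))*1573 + (161 - 773)/(-298 + 48) = -2*(12 - 121)*1573 + (161 - 773)/(-298 + 48) = -2*(-109)*1573 - 612/(-250) = 218*1573 - 612*(-1/250) = 342914 + 306/125 = 42864556/125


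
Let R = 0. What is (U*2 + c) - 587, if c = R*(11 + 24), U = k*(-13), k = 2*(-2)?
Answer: -483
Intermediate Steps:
k = -4
U = 52 (U = -4*(-13) = 52)
c = 0 (c = 0*(11 + 24) = 0*35 = 0)
(U*2 + c) - 587 = (52*2 + 0) - 587 = (104 + 0) - 587 = 104 - 587 = -483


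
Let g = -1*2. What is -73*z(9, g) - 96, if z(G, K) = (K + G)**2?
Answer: -3673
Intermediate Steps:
g = -2
z(G, K) = (G + K)**2
-73*z(9, g) - 96 = -73*(9 - 2)**2 - 96 = -73*7**2 - 96 = -73*49 - 96 = -3577 - 96 = -3673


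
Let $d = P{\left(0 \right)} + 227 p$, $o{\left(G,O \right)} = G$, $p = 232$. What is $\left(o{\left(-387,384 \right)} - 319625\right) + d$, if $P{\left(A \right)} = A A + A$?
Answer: $-267348$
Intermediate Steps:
$P{\left(A \right)} = A + A^{2}$ ($P{\left(A \right)} = A^{2} + A = A + A^{2}$)
$d = 52664$ ($d = 0 \left(1 + 0\right) + 227 \cdot 232 = 0 \cdot 1 + 52664 = 0 + 52664 = 52664$)
$\left(o{\left(-387,384 \right)} - 319625\right) + d = \left(-387 - 319625\right) + 52664 = -320012 + 52664 = -267348$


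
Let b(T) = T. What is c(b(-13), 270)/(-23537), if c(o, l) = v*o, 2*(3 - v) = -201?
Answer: 2691/47074 ≈ 0.057165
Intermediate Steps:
v = 207/2 (v = 3 - ½*(-201) = 3 + 201/2 = 207/2 ≈ 103.50)
c(o, l) = 207*o/2
c(b(-13), 270)/(-23537) = ((207/2)*(-13))/(-23537) = -2691/2*(-1/23537) = 2691/47074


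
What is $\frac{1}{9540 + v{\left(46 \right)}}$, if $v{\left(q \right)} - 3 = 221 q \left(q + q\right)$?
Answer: $\frac{1}{944815} \approx 1.0584 \cdot 10^{-6}$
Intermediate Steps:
$v{\left(q \right)} = 3 + 442 q^{2}$ ($v{\left(q \right)} = 3 + 221 q \left(q + q\right) = 3 + 221 q 2 q = 3 + 442 q^{2}$)
$\frac{1}{9540 + v{\left(46 \right)}} = \frac{1}{9540 + \left(3 + 442 \cdot 46^{2}\right)} = \frac{1}{9540 + \left(3 + 442 \cdot 2116\right)} = \frac{1}{9540 + \left(3 + 935272\right)} = \frac{1}{9540 + 935275} = \frac{1}{944815}$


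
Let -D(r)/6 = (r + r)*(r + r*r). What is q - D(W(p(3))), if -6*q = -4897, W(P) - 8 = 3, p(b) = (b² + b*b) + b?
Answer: 109441/6 ≈ 18240.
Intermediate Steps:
p(b) = b + 2*b² (p(b) = (b² + b²) + b = 2*b² + b = b + 2*b²)
W(P) = 11 (W(P) = 8 + 3 = 11)
q = 4897/6 (q = -⅙*(-4897) = 4897/6 ≈ 816.17)
D(r) = -12*r*(r + r²) (D(r) = -6*(r + r)*(r + r*r) = -6*2*r*(r + r²) = -12*r*(r + r²))
q - D(W(p(3))) = 4897/6 - 12*11²*(-1 - 1*11) = 4897/6 - 12*121*(-1 - 11) = 4897/6 - 12*121*(-12) = 4897/6 - 1*(-17424) = 4897/6 + 17424 = 109441/6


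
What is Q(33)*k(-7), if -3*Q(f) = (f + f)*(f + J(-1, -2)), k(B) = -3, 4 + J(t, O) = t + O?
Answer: 1716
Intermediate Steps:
J(t, O) = -4 + O + t (J(t, O) = -4 + (t + O) = -4 + (O + t) = -4 + O + t)
Q(f) = -2*f*(-7 + f)/3 (Q(f) = -(f + f)*(f + (-4 - 2 - 1))/3 = -2*f*(f - 7)/3 = -2*f*(-7 + f)/3)
Q(33)*k(-7) = ((⅔)*33*(7 - 1*33))*(-3) = ((⅔)*33*(7 - 33))*(-3) = ((⅔)*33*(-26))*(-3) = -572*(-3) = 1716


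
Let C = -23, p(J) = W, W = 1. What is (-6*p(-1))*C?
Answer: 138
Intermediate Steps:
p(J) = 1
(-6*p(-1))*C = -6*1*(-23) = -6*(-23) = 138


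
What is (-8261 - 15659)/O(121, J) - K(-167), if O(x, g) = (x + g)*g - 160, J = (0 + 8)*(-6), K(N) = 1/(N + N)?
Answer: 499559/76486 ≈ 6.5314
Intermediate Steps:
K(N) = 1/(2*N)
J = -48 (J = 8*(-6) = -48)
O(x, g) = -160 + g*(g + x) (O(x, g) = (g + x)*g - 160 = g*(g + x) - 160 = -160 + g*(g + x))
(-8261 - 15659)/O(121, J) - K(-167) = (-8261 - 15659)/(-160 + (-48)² - 48*121) - 1/(2*(-167)) = -23920/(-160 + 2304 - 5808) - (-1)/(2*167) = -23920/(-3664) - 1*(-1/334) = -23920*(-1/3664) + 1/334 = 1495/229 + 1/334 = 499559/76486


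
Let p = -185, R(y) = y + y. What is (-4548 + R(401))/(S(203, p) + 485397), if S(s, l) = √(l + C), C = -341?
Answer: -1818297162/235610248135 + 3746*I*√526/235610248135 ≈ -0.0077174 + 3.6464e-7*I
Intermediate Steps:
R(y) = 2*y
S(s, l) = √(-341 + l) (S(s, l) = √(l - 341) = √(-341 + l))
(-4548 + R(401))/(S(203, p) + 485397) = (-4548 + 2*401)/(√(-341 - 185) + 485397) = (-4548 + 802)/(√(-526) + 485397) = -3746/(I*√526 + 485397) = -3746/(485397 + I*√526)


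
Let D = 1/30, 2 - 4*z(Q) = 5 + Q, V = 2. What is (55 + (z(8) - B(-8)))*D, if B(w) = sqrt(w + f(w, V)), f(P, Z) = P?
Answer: 209/120 - 2*I/15 ≈ 1.7417 - 0.13333*I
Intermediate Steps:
z(Q) = -3/4 - Q/4 (z(Q) = 1/2 - (5 + Q)/4 = 1/2 + (-5/4 - Q/4) = -3/4 - Q/4)
B(w) = sqrt(2)*sqrt(w) (B(w) = sqrt(w + w) = sqrt(2*w) = sqrt(2)*sqrt(w))
D = 1/30 ≈ 0.033333
(55 + (z(8) - B(-8)))*D = (55 + ((-3/4 - 1/4*8) - sqrt(2)*sqrt(-8)))*(1/30) = (55 + ((-3/4 - 2) - sqrt(2)*2*I*sqrt(2)))*(1/30) = (55 + (-11/4 - 4*I))*(1/30) = (209/4 - 4*I)*(1/30) = 209/120 - 2*I/15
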